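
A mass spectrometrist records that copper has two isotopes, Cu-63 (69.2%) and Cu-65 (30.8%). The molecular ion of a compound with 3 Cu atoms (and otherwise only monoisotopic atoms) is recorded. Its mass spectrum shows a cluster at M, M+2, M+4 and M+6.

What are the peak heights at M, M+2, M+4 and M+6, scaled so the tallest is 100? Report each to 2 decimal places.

Expanding (0.692 + 0.308)^3:
P(M) = 0.692^3 = 0.331374
P(M+2) = 3 × 0.692^2 × 0.308^1 = 0.442470
P(M+4) = 3 × 0.692^1 × 0.308^2 = 0.196938
P(M+6) = 0.308^3 = 0.029218
The M+2 peak is largest (0.442470); scaling to 100 gives 74.89 : 100.00 : 44.51 : 6.60.

74.89 : 100.00 : 44.51 : 6.60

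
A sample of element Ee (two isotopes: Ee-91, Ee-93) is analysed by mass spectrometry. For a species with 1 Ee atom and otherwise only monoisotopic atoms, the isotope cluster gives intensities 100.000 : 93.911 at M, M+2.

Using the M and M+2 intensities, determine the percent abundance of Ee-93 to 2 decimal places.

48.43%

Write p for the Ee-91 fraction. I(M+2)/I(M) = [C(1,1)·p^0·(1−p)] / p^1 = 1·(1−p)/p = 93.911/100.000 = 0.9391
(1−p)/p = 0.9391/1 = 0.9391  ⇒  p = 1/(1 + 0.9391) = 0.5157
Ee-91: 51.57%, Ee-93: 48.43%.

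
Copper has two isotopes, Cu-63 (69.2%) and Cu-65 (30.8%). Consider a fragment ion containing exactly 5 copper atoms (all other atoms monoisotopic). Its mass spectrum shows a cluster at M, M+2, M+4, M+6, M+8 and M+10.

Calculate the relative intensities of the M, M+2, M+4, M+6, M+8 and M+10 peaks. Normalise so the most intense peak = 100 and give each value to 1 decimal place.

Expanding (0.692 + 0.308)^5:
P(M) = 0.692^5 = 0.158683
P(M+2) = 5 × 0.692^4 × 0.308^1 = 0.353139
P(M+4) = 10 × 0.692^3 × 0.308^2 = 0.314355
P(M+6) = 10 × 0.692^2 × 0.308^3 = 0.139915
P(M+8) = 5 × 0.692^1 × 0.308^4 = 0.031137
P(M+10) = 0.308^5 = 0.002772
The M+2 peak is largest (0.353139); scaling to 100 gives 44.9 : 100.0 : 89.0 : 39.6 : 8.8 : 0.8.

44.9 : 100.0 : 89.0 : 39.6 : 8.8 : 0.8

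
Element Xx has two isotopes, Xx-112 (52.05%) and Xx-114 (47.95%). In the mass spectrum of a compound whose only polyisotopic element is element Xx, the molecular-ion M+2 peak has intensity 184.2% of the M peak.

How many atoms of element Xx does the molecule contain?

With n Xx atoms, P(M+2)/P(M) = C(n,1)·p^(n−1)q / p^n = n·q/p = n · 0.4795/0.5205.
n = 1.842 × 0.5205/0.4795 = 2.00 ≈ 2

2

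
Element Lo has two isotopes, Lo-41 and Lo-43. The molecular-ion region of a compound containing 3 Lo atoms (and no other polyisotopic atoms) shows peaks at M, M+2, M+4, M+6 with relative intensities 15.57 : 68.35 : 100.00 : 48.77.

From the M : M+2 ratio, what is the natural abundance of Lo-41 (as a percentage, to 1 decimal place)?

Write p for the Lo-41 fraction. I(M+2)/I(M) = [C(3,1)·p^2·(1−p)] / p^3 = 3·(1−p)/p = 68.35/15.57 = 4.3899
(1−p)/p = 4.3899/3 = 1.4633  ⇒  p = 1/(1 + 1.4633) = 0.4060
Lo-41: 40.6%, Lo-43: 59.4%.

40.6%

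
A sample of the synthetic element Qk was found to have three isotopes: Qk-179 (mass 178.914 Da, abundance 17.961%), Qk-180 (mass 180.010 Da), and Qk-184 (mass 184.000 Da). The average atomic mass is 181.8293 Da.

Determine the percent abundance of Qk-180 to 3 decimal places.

31.509%

Let x and y be the fractions of Qk-180 and Qk-184. Then x + y = 1 − 0.17961 = 0.82039 and 180.010x + 184.000y = 181.8293 − 0.17961×178.914 = 149.69455646.
Substituting: 180.010x + 184.000(0.82039 − x) = 149.69455646
(180.010 − 184.000)x = -1.25720354  ⇒  x = 0.31509, y = 0.50530
Qk-180: 31.509%, Qk-184: 50.530%.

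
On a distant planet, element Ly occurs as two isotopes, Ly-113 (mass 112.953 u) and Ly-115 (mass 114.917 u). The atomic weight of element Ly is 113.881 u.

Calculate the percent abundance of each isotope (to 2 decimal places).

Ly-113: 52.75%, Ly-115: 47.25%

Writing the weighted mean with unknown fraction x of Ly-113:
112.953·x + 114.917·(1 − x) = 113.881
(112.953 − 114.917)·x = 113.881 − 114.917
x = -1.036 / -1.964 = 0.52749 → 52.75% Ly-113, 47.25% Ly-115.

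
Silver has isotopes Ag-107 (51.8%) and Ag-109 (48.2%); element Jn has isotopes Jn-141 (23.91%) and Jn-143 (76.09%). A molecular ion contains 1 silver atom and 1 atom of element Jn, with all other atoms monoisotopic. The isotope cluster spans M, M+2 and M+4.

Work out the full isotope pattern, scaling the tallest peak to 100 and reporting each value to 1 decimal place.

24.3 : 100.0 : 72.0

Silver pattern (n=1): 0.5180 : 0.4820
Element Jn pattern (n=1): 0.2391 : 0.7609
Convolve the two distributions (both contribute in 2-u steps):
  M: 0.5180×0.2391 = 0.123854
  M+2: 0.5180×0.7609 + 0.4820×0.2391 = 0.509392
  M+4: 0.4820×0.7609 = 0.366754
Scale to base peak (0.509392) = 100: 24.3 : 100.0 : 72.0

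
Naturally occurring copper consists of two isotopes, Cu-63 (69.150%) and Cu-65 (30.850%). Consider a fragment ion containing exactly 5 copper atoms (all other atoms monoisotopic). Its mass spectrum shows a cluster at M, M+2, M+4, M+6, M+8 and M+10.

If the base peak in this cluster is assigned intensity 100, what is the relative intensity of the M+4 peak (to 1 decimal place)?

Binomial terms of (0.69150 + 0.30850)^5: M 0.1581, M+2 0.3527, M+4 0.3147, M+6 0.1404, M+8 0.0313, M+10 0.0028 → M+2 is the base peak.
P(M+2) = C(5,1) × 0.69150^4 × 0.30850^1 = 5 × 0.2286487 × 0.3085 = 0.352691 (base)
P(M+4) = C(5,2) × 0.69150^3 × 0.30850^2 = 10 × 0.33065611 × 0.09517225 = 0.314693
Relative intensity = 0.314693 / 0.352691 × 100 = 89.2

89.2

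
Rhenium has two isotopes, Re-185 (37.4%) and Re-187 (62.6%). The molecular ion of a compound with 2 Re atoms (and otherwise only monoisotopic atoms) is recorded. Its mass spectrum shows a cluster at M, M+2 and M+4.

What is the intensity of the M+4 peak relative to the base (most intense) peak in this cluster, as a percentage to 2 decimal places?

83.69%

Term probabilities: M 0.1399, M+2 0.4682, M+4 0.3919. Base peak = M+2.
P(M+2) = C(2,1) × 0.374^1 × 0.626^1 = 2 × 0.3740 × 0.6260 = 0.468248 (base)
P(M+4) = C(2,2) × 0.374^0 × 0.626^2 = 1 × 1.0000 × 0.391876 = 0.391876
Relative intensity = 0.391876 / 0.468248 × 100 = 83.69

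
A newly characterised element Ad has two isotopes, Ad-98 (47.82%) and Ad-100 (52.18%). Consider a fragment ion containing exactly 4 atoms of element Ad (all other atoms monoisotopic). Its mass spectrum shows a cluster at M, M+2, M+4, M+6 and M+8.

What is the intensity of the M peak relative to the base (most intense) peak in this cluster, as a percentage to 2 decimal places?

Binomial terms of (0.4782 + 0.5218)^4: M 0.0523, M+2 0.2282, M+4 0.3736, M+6 0.2718, M+8 0.0741 → M+4 is the base peak.
P(M+4) = C(4,2) × 0.4782^2 × 0.5218^2 = 6 × 0.22867524 × 0.27227524 = 0.373576 (base)
P(M) = C(4,0) × 0.4782^4 × 0.5218^0 = 1 × 0.05229237 × 1.0000 = 0.052292
Relative intensity = 0.052292 / 0.373576 × 100 = 14.00

14.00%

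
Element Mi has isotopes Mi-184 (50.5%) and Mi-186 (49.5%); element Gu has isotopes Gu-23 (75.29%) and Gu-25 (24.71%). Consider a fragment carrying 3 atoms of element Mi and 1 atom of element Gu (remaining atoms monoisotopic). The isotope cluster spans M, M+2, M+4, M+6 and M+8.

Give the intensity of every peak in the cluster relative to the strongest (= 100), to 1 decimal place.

Element Mi pattern (n=3): 0.12878763 : 0.37871212 : 0.37121287 : 0.12128738
Element Gu pattern (n=1): 0.7529 : 0.2471
Convolve the two distributions (both contribute in 2-u steps):
  M: 0.12878763×0.7529 = 0.096964
  M+2: 0.12878763×0.2471 + 0.37871212×0.7529 = 0.316956
  M+4: 0.37871212×0.2471 + 0.37121287×0.7529 = 0.373066
  M+6: 0.37121287×0.2471 + 0.12128738×0.7529 = 0.183044
  M+8: 0.12128738×0.2471 = 0.029970
Scale to base peak (0.373066) = 100: 26.0 : 85.0 : 100.0 : 49.1 : 8.0

26.0 : 85.0 : 100.0 : 49.1 : 8.0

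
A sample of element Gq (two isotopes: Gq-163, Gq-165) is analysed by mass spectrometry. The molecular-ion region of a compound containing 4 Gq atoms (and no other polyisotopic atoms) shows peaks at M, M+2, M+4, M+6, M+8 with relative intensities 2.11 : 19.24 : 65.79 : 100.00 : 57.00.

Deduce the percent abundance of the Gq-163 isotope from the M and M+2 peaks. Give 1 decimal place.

Let p = fractional abundance of Gq-163. I(M+2)/I(M) = [C(4,1)·p^3·(1−p)] / p^4 = 4·(1−p)/p = 19.24/2.11 = 9.1185
(1−p)/p = 9.1185/4 = 2.2796  ⇒  p = 1/(1 + 2.2796) = 0.3049
Gq-163: 30.5%, Gq-165: 69.5%.

30.5%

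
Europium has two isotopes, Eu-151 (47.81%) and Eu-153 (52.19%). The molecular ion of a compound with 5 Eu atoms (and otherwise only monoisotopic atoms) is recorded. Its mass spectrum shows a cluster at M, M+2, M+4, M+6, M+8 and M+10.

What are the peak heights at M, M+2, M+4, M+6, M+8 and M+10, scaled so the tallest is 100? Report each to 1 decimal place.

The 5 Eu atoms are independent, so intensities follow the terms of (0.4781 + 0.5219)^5.
P(M) = 0.4781^5 = 0.024980
P(M+2) = 5 × 0.4781^4 × 0.5219^1 = 0.136343
P(M+4) = 10 × 0.4781^3 × 0.5219^2 = 0.297667
P(M+6) = 10 × 0.4781^2 × 0.5219^3 = 0.324937
P(M+8) = 5 × 0.4781^1 × 0.5219^4 = 0.177353
P(M+10) = 0.5219^5 = 0.038720
The M+6 peak is largest (0.324937); scaling to 100 gives 7.7 : 42.0 : 91.6 : 100.0 : 54.6 : 11.9.

7.7 : 42.0 : 91.6 : 100.0 : 54.6 : 11.9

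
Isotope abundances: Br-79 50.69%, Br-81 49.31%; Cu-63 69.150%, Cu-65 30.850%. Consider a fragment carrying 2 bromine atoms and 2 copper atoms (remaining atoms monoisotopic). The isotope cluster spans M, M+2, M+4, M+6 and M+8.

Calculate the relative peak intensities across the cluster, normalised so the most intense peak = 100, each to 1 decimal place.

Bromine pattern (n=2): 0.25694761 : 0.49990478 : 0.24314761
Copper pattern (n=2): 0.47817225 : 0.4266555 : 0.09517225
Convolve the two distributions (both contribute in 2-u steps):
  M: 0.25694761×0.47817225 = 0.122865
  M+2: 0.25694761×0.4266555 + 0.49990478×0.47817225 = 0.348669
  M+4: 0.25694761×0.09517225 + 0.49990478×0.4266555 + 0.24314761×0.47817225 = 0.354008
  M+6: 0.49990478×0.09517225 + 0.24314761×0.4266555 = 0.151317
  M+8: 0.24314761×0.09517225 = 0.023141
Scale to base peak (0.354008) = 100: 34.7 : 98.5 : 100.0 : 42.7 : 6.5

34.7 : 98.5 : 100.0 : 42.7 : 6.5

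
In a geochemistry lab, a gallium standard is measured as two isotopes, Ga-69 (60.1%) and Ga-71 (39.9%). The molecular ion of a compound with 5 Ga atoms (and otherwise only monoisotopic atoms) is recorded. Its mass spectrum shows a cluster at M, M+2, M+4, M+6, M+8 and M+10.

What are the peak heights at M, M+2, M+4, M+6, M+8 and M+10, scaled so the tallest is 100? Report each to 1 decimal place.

The 5 Ga atoms are independent, so intensities follow the terms of (0.601 + 0.399)^5.
P(M) = 0.601^5 = 0.078410
P(M+2) = 5 × 0.601^4 × 0.399^1 = 0.260280
P(M+4) = 10 × 0.601^3 × 0.399^2 = 0.345596
P(M+6) = 10 × 0.601^2 × 0.399^3 = 0.229439
P(M+8) = 5 × 0.601^1 × 0.399^4 = 0.076162
P(M+10) = 0.399^5 = 0.010113
The M+4 peak is largest (0.345596); scaling to 100 gives 22.7 : 75.3 : 100.0 : 66.4 : 22.0 : 2.9.

22.7 : 75.3 : 100.0 : 66.4 : 22.0 : 2.9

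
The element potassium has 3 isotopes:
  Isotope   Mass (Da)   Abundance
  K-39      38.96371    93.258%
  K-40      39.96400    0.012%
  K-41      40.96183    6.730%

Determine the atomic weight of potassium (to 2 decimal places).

Weight each isotope mass by its fractional abundance: 0.93258 × 38.96371 + 0.00012 × 39.96400 + 0.06730 × 40.96183
= 36.336777 + 0.004796 + 2.756731 = 39.098304 Da

39.10 Da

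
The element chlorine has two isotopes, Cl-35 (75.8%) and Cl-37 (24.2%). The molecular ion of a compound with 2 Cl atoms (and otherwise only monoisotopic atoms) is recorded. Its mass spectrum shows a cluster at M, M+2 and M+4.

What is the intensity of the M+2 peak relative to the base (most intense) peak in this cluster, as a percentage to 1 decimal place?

Term probabilities: M 0.5746, M+2 0.3669, M+4 0.0586. Base peak = M.
P(M) = C(2,0) × 0.758^2 × 0.242^0 = 1 × 0.574564 × 1.0000 = 0.574564 (base)
P(M+2) = C(2,1) × 0.758^1 × 0.242^1 = 2 × 0.7580 × 0.2420 = 0.366872
Relative intensity = 0.366872 / 0.574564 × 100 = 63.9

63.9%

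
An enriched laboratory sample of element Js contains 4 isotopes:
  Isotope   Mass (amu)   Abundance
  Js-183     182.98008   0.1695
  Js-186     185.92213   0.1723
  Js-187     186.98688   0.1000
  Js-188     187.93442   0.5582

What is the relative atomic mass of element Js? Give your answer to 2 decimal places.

Ar = Σ fᵢ·mᵢ = 0.1695 × 182.98008 + 0.1723 × 185.92213 + 0.1000 × 186.98688 + 0.5582 × 187.93442
= 31.015124 + 32.034383 + 18.698688 + 104.904993 = 186.653188 amu

186.65 amu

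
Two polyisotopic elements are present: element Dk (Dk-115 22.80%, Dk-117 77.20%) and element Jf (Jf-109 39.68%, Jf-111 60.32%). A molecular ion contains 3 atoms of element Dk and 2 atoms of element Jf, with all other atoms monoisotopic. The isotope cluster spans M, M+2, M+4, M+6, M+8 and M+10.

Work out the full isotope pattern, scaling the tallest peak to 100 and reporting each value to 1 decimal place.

0.5 : 6.7 : 34.2 : 84.5 : 100.0 : 45.4

Element Dk pattern (n=3): 0.01185235 : 0.12039494 : 0.40765306 : 0.46009965
Element Jf pattern (n=2): 0.15745024 : 0.47869952 : 0.36385024
Convolve the two distributions (both contribute in 2-u steps):
  M: 0.01185235×0.15745024 = 0.001866
  M+2: 0.01185235×0.47869952 + 0.12039494×0.15745024 = 0.024630
  M+4: 0.01185235×0.36385024 + 0.12039494×0.47869952 + 0.40765306×0.15745024 = 0.126131
  M+6: 0.12039494×0.36385024 + 0.40765306×0.47869952 + 0.46009965×0.15745024 = 0.311392
  M+8: 0.40765306×0.36385024 + 0.46009965×0.47869952 = 0.368574
  M+10: 0.46009965×0.36385024 = 0.167407
Scale to base peak (0.368574) = 100: 0.5 : 6.7 : 34.2 : 84.5 : 100.0 : 45.4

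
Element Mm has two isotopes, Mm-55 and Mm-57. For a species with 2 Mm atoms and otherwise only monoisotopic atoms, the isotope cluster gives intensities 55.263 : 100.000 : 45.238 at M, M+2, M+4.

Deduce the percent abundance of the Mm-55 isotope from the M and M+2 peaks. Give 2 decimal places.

Let p = fractional abundance of Mm-55. I(M+2)/I(M) = [C(2,1)·p^1·(1−p)] / p^2 = 2·(1−p)/p = 100.000/55.263 = 1.8095
(1−p)/p = 1.8095/2 = 0.9048  ⇒  p = 1/(1 + 0.9048) = 0.5250
Mm-55: 52.50%, Mm-57: 47.50%.

52.50%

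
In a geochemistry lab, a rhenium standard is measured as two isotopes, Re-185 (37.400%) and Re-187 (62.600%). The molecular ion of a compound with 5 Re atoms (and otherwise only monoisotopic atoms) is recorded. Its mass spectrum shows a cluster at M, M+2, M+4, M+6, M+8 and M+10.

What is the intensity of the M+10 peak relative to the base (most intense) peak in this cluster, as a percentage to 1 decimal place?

(0.37400 + 0.62600)^5 gives M 0.0073, M+2 0.0612, M+4 0.2050, M+6 0.3431, M+8 0.2872, M+10 0.0961; the largest is M+6.
P(M+6) = C(5,3) × 0.37400^2 × 0.62600^3 = 10 × 0.139876 × 0.24531438 = 0.343136 (base)
P(M+10) = C(5,5) × 0.37400^0 × 0.62600^5 = 1 × 1.0000 × 0.09613282 = 0.096133
Relative intensity = 0.096133 / 0.343136 × 100 = 28.0

28.0%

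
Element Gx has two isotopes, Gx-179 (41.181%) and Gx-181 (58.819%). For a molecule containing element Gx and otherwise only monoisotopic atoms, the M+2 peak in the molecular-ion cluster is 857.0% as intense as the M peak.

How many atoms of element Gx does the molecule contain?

The M+2/M ratio from n Gx atoms is n · q/p = n · 0.58819/0.41181.
n = 8.570 × 0.41181/0.58819 = 6.00 ≈ 6

6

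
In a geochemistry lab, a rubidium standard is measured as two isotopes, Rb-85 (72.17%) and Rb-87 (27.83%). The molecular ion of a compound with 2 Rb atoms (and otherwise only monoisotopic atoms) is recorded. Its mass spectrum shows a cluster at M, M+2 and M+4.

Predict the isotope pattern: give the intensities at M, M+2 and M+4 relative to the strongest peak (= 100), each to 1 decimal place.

100.0 : 77.1 : 14.9

Expanding (0.7217 + 0.2783)^2:
P(M) = 0.7217^2 = 0.520851
P(M+2) = 2 × 0.7217^1 × 0.2783^1 = 0.401698
P(M+4) = 0.2783^2 = 0.077451
The M peak is largest (0.520851); scaling to 100 gives 100.0 : 77.1 : 14.9.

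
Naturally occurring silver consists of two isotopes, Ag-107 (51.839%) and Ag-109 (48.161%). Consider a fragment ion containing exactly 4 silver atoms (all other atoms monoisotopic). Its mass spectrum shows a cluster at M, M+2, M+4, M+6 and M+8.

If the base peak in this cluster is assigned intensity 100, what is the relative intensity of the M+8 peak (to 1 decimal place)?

14.4

Binomial terms of (0.51839 + 0.48161)^4: M 0.0722, M+2 0.2684, M+4 0.3740, M+6 0.2316, M+8 0.0538 → M+4 is the base peak.
P(M+4) = C(4,2) × 0.51839^2 × 0.48161^2 = 6 × 0.26872819 × 0.23194819 = 0.373986 (base)
P(M+8) = C(4,4) × 0.51839^0 × 0.48161^4 = 1 × 1.0000 × 0.05379996 = 0.053800
Relative intensity = 0.053800 / 0.373986 × 100 = 14.4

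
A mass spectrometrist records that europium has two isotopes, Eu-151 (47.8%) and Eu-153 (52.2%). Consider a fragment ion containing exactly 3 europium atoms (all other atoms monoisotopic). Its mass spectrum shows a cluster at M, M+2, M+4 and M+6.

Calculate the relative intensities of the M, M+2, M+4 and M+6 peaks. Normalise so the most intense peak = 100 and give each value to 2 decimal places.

Each Eu atom is independently Eu-151 (p = 0.478) or Eu-153 (q = 0.522); the cluster is the binomial expansion (p + q)^3.
P(M) = 0.478^3 = 0.109215
P(M+2) = 3 × 0.478^2 × 0.522^1 = 0.357806
P(M+4) = 3 × 0.478^1 × 0.522^2 = 0.390742
P(M+6) = 0.522^3 = 0.142237
The M+4 peak is largest (0.390742); scaling to 100 gives 27.95 : 91.57 : 100.00 : 36.40.

27.95 : 91.57 : 100.00 : 36.40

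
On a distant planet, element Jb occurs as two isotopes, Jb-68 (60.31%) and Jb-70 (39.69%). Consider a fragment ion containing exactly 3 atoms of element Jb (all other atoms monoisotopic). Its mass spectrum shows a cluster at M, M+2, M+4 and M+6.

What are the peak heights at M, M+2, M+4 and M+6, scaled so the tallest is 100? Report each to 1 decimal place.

50.7 : 100.0 : 65.8 : 14.4

The 3 Jb atoms are independent, so intensities follow the terms of (0.6031 + 0.3969)^3.
P(M) = 0.6031^3 = 0.219365
P(M+2) = 3 × 0.6031^2 × 0.3969^1 = 0.433093
P(M+4) = 3 × 0.6031^1 × 0.3969^2 = 0.285018
P(M+6) = 0.3969^3 = 0.062524
The M+2 peak is largest (0.433093); scaling to 100 gives 50.7 : 100.0 : 65.8 : 14.4.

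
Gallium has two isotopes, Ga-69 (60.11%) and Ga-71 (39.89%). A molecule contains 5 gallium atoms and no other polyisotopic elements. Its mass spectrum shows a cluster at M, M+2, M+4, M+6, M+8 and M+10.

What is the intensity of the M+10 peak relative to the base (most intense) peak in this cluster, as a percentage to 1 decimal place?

2.9%

Term probabilities: M 0.0785, M+2 0.2604, M+4 0.3456, M+6 0.2293, M+8 0.0761, M+10 0.0101. Base peak = M+4.
P(M+4) = C(5,2) × 0.6011^3 × 0.3989^2 = 10 × 0.21719018 × 0.15912121 = 0.345596 (base)
P(M+10) = C(5,5) × 0.6011^0 × 0.3989^5 = 1 × 1.0000 × 0.01009997 = 0.010100
Relative intensity = 0.010100 / 0.345596 × 100 = 2.9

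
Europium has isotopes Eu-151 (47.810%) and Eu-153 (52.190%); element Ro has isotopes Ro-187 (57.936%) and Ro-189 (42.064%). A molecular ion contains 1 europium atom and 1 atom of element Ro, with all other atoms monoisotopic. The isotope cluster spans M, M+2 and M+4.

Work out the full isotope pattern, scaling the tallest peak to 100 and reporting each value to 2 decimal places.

55.02 : 100.00 : 43.60

Europium pattern (n=1): 0.4781 : 0.5219
Element Ro pattern (n=1): 0.57936 : 0.42064
Convolve the two distributions (both contribute in 2-u steps):
  M: 0.4781×0.57936 = 0.276992
  M+2: 0.4781×0.42064 + 0.5219×0.57936 = 0.503476
  M+4: 0.5219×0.42064 = 0.219532
Scale to base peak (0.503476) = 100: 55.02 : 100.00 : 43.60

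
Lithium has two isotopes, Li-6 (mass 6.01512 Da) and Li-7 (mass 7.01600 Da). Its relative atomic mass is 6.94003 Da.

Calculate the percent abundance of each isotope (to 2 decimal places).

Li-6: 7.59%, Li-7: 92.41%

Writing the weighted mean with unknown fraction x of Li-6:
6.01512·x + 7.01600·(1 − x) = 6.94003
(6.01512 − 7.01600)·x = 6.94003 − 7.01600
x = -0.07597 / -1.00088 = 0.07590 → 7.59% Li-6, 92.41% Li-7.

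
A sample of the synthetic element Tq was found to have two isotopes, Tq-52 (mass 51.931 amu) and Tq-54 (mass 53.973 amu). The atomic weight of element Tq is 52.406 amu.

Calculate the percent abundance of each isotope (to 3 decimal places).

With x = fraction of Tq-52 (so Tq-54 is 1 − x):
51.931·x + 53.973·(1 − x) = 52.406
(51.931 − 53.973)·x = 52.406 − 53.973
x = -1.567 / -2.042 = 0.76738 → 76.738% Tq-52, 23.262% Tq-54.

Tq-52: 76.738%, Tq-54: 23.262%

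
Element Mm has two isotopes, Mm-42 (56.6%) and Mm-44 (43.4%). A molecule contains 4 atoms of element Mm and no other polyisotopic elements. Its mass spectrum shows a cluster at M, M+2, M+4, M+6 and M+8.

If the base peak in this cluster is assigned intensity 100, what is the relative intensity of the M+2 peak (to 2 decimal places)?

(0.566 + 0.434)^4 gives M 0.1026, M+2 0.3148, M+4 0.3620, M+6 0.1851, M+8 0.0355; the largest is M+4.
P(M+4) = C(4,2) × 0.566^2 × 0.434^2 = 6 × 0.320356 × 0.188356 = 0.362046 (base)
P(M+2) = C(4,1) × 0.566^3 × 0.434^1 = 4 × 0.1813215 × 0.4340 = 0.314774
Relative intensity = 0.314774 / 0.362046 × 100 = 86.94

86.94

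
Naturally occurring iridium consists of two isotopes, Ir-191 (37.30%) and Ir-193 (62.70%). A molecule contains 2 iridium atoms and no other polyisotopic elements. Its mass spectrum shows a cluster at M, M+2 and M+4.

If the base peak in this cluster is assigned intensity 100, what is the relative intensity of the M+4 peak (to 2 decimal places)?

(0.3730 + 0.6270)^2 gives M 0.1391, M+2 0.4677, M+4 0.3931; the largest is M+2.
P(M+2) = C(2,1) × 0.3730^1 × 0.6270^1 = 2 × 0.3730 × 0.6270 = 0.467742 (base)
P(M+4) = C(2,2) × 0.3730^0 × 0.6270^2 = 1 × 1.0000 × 0.393129 = 0.393129
Relative intensity = 0.393129 / 0.467742 × 100 = 84.05

84.05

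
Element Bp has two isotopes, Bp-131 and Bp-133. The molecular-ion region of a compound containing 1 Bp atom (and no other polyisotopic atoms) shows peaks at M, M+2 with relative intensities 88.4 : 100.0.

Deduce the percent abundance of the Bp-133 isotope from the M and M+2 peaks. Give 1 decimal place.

If p is the fraction of Bp that is Bp-131, then I(M+2)/I(M) = [C(1,1)·p^0·(1−p)] / p^1 = 1·(1−p)/p = 100.0/88.4 = 1.1312
(1−p)/p = 1.1312/1 = 1.1312  ⇒  p = 1/(1 + 1.1312) = 0.4692
Bp-131: 46.9%, Bp-133: 53.1%.

53.1%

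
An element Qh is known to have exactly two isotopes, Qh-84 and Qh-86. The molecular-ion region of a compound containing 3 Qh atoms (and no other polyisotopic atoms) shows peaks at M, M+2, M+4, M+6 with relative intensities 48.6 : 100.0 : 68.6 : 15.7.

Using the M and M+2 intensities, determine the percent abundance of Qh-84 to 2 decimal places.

Write p for the Qh-84 fraction. I(M+2)/I(M) = [C(3,1)·p^2·(1−p)] / p^3 = 3·(1−p)/p = 100.0/48.6 = 2.0576
(1−p)/p = 2.0576/3 = 0.6859  ⇒  p = 1/(1 + 0.6859) = 0.5932
Qh-84: 59.32%, Qh-86: 40.68%.

59.32%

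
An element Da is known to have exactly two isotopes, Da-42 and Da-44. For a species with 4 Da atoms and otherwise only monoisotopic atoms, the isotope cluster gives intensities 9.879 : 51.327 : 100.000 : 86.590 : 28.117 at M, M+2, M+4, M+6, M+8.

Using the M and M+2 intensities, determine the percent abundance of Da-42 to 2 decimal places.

43.50%

If p is the fraction of Da that is Da-42, then I(M+2)/I(M) = [C(4,1)·p^3·(1−p)] / p^4 = 4·(1−p)/p = 51.327/9.879 = 5.1956
(1−p)/p = 5.1956/4 = 1.2989  ⇒  p = 1/(1 + 1.2989) = 0.4350
Da-42: 43.50%, Da-44: 56.50%.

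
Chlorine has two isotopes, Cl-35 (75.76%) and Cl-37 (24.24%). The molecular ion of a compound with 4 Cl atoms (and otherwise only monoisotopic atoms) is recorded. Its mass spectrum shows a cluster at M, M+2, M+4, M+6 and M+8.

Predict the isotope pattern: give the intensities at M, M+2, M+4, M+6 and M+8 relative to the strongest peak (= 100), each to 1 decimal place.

Each Cl atom is independently Cl-35 (p = 0.7576) or Cl-37 (q = 0.2424); the cluster is the binomial expansion (p + q)^4.
P(M) = 0.7576^4 = 0.329428
P(M+2) = 4 × 0.7576^3 × 0.2424^1 = 0.421612
P(M+4) = 6 × 0.7576^2 × 0.2424^2 = 0.202347
P(M+6) = 4 × 0.7576^1 × 0.2424^3 = 0.043162
P(M+8) = 0.2424^4 = 0.003452
The M+2 peak is largest (0.421612); scaling to 100 gives 78.1 : 100.0 : 48.0 : 10.2 : 0.8.

78.1 : 100.0 : 48.0 : 10.2 : 0.8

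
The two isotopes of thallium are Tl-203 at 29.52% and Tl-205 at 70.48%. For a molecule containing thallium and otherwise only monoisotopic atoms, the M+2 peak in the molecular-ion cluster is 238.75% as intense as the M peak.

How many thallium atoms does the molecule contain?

The M+2/M ratio from n Tl atoms is n · q/p = n · 0.7048/0.2952.
n = 2.3875 × 0.2952/0.7048 = 1.00 ≈ 1

1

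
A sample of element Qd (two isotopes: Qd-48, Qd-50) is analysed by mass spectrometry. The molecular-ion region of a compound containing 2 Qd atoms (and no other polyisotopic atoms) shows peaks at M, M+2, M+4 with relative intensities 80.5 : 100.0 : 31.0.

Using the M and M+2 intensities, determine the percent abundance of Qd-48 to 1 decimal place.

If p is the fraction of Qd that is Qd-48, then I(M+2)/I(M) = [C(2,1)·p^1·(1−p)] / p^2 = 2·(1−p)/p = 100.0/80.5 = 1.2422
(1−p)/p = 1.2422/2 = 0.6211  ⇒  p = 1/(1 + 0.6211) = 0.6169
Qd-48: 61.7%, Qd-50: 38.3%.

61.7%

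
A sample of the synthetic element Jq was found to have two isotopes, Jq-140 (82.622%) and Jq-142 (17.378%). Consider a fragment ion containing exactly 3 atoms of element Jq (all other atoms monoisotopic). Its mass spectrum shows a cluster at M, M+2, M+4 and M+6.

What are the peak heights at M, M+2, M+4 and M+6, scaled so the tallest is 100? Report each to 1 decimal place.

Expanding (0.82622 + 0.17378)^3:
P(M) = 0.82622^3 = 0.564010
P(M+2) = 3 × 0.82622^2 × 0.17378^1 = 0.355887
P(M+4) = 3 × 0.82622^1 × 0.17378^2 = 0.074854
P(M+6) = 0.17378^3 = 0.005248
The M peak is largest (0.564010); scaling to 100 gives 100.0 : 63.1 : 13.3 : 0.9.

100.0 : 63.1 : 13.3 : 0.9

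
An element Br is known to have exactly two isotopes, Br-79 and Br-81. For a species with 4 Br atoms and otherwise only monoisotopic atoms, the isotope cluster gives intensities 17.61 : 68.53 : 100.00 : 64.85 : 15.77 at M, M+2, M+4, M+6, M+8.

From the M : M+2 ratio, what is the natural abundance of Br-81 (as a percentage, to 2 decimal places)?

Write p for the Br-79 fraction. I(M+2)/I(M) = [C(4,1)·p^3·(1−p)] / p^4 = 4·(1−p)/p = 68.53/17.61 = 3.8915
(1−p)/p = 3.8915/4 = 0.9729  ⇒  p = 1/(1 + 0.9729) = 0.5069
Br-79: 50.69%, Br-81: 49.31%.

49.31%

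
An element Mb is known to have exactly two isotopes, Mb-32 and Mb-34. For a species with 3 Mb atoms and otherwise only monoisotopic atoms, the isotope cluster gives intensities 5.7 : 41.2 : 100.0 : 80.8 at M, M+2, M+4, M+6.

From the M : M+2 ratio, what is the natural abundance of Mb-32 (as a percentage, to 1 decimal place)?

29.3%

Write p for the Mb-32 fraction. I(M+2)/I(M) = [C(3,1)·p^2·(1−p)] / p^3 = 3·(1−p)/p = 41.2/5.7 = 7.2281
(1−p)/p = 7.2281/3 = 2.4094  ⇒  p = 1/(1 + 2.4094) = 0.2933
Mb-32: 29.3%, Mb-34: 70.7%.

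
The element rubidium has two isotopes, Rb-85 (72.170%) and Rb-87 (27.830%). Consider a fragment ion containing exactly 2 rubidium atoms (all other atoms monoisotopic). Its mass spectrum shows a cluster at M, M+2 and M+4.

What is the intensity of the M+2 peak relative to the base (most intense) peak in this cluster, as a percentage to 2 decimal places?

(0.72170 + 0.27830)^2 gives M 0.5209, M+2 0.4017, M+4 0.0775; the largest is M.
P(M) = C(2,0) × 0.72170^2 × 0.27830^0 = 1 × 0.52085089 × 1.0000 = 0.520851 (base)
P(M+2) = C(2,1) × 0.72170^1 × 0.27830^1 = 2 × 0.7217 × 0.2783 = 0.401698
Relative intensity = 0.401698 / 0.520851 × 100 = 77.12

77.12%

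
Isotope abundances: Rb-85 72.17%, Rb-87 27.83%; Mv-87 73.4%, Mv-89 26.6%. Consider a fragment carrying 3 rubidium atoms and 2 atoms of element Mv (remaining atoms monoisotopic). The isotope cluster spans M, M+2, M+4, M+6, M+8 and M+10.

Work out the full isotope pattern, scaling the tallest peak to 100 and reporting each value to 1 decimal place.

Rubidium pattern (n=3): 0.37589809 : 0.43485841 : 0.16768892 : 0.02155458
Element Mv pattern (n=2): 0.538756 : 0.390488 : 0.070756
Convolve the two distributions (both contribute in 2-u steps):
  M: 0.37589809×0.538756 = 0.202517
  M+2: 0.37589809×0.390488 + 0.43485841×0.538756 = 0.381066
  M+4: 0.37589809×0.070756 + 0.43485841×0.390488 + 0.16768892×0.538756 = 0.286747
  M+6: 0.43485841×0.070756 + 0.16768892×0.390488 + 0.02155458×0.538756 = 0.107862
  M+8: 0.16768892×0.070756 + 0.02155458×0.390488 = 0.020282
  M+10: 0.02155458×0.070756 = 0.001525
Scale to base peak (0.381066) = 100: 53.1 : 100.0 : 75.2 : 28.3 : 5.3 : 0.4

53.1 : 100.0 : 75.2 : 28.3 : 5.3 : 0.4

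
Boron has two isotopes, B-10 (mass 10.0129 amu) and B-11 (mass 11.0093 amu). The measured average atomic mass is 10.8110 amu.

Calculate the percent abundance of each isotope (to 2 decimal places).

B-10: 19.90%, B-11: 80.10%

With x = fraction of B-10 (so B-11 is 1 − x):
10.0129·x + 11.0093·(1 − x) = 10.8110
(10.0129 − 11.0093)·x = 10.8110 − 11.0093
x = -0.1983 / -0.9964 = 0.19902 → 19.90% B-10, 80.10% B-11.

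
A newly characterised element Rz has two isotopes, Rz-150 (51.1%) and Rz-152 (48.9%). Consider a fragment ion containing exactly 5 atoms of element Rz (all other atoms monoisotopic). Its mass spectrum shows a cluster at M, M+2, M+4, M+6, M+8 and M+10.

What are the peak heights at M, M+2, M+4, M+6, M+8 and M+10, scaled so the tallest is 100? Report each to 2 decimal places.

Expanding (0.511 + 0.489)^5:
P(M) = 0.511^5 = 0.034842
P(M+2) = 5 × 0.511^4 × 0.489^1 = 0.166710
P(M+4) = 10 × 0.511^3 × 0.489^2 = 0.319066
P(M+6) = 10 × 0.511^2 × 0.489^3 = 0.305329
P(M+8) = 5 × 0.511^1 × 0.489^4 = 0.146092
P(M+10) = 0.489^5 = 0.027960
The M+4 peak is largest (0.319066); scaling to 100 gives 10.92 : 52.25 : 100.00 : 95.69 : 45.79 : 8.76.

10.92 : 52.25 : 100.00 : 95.69 : 45.79 : 8.76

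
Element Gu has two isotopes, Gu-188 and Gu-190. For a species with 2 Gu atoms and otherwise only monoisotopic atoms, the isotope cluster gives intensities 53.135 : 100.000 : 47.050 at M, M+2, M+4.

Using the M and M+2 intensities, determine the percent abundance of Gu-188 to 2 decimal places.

Let p = fractional abundance of Gu-188. I(M+2)/I(M) = [C(2,1)·p^1·(1−p)] / p^2 = 2·(1−p)/p = 100.000/53.135 = 1.8820
(1−p)/p = 1.8820/2 = 0.9410  ⇒  p = 1/(1 + 0.9410) = 0.5152
Gu-188: 51.52%, Gu-190: 48.48%.

51.52%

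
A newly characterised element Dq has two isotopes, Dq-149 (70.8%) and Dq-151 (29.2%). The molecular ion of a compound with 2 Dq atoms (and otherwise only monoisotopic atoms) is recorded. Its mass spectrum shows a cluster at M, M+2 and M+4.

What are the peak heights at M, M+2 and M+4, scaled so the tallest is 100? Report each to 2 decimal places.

Each Dq atom is independently Dq-149 (p = 0.708) or Dq-151 (q = 0.292); the cluster is the binomial expansion (p + q)^2.
P(M) = 0.708^2 = 0.501264
P(M+2) = 2 × 0.708^1 × 0.292^1 = 0.413472
P(M+4) = 0.292^2 = 0.085264
The M peak is largest (0.501264); scaling to 100 gives 100.00 : 82.49 : 17.01.

100.00 : 82.49 : 17.01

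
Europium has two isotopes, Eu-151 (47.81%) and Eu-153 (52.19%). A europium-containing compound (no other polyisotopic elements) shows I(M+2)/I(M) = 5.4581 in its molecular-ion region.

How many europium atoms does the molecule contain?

5

The M+2/M ratio from n Eu atoms is n · q/p = n · 0.5219/0.4781.
n = 5.4581 × 0.4781/0.5219 = 5.00 ≈ 5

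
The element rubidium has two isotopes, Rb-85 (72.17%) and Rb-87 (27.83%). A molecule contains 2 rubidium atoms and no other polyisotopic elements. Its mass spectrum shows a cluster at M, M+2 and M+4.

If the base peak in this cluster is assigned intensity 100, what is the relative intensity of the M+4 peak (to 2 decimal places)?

14.87

(0.7217 + 0.2783)^2 gives M 0.5209, M+2 0.4017, M+4 0.0775; the largest is M.
P(M) = C(2,0) × 0.7217^2 × 0.2783^0 = 1 × 0.52085089 × 1.0000 = 0.520851 (base)
P(M+4) = C(2,2) × 0.7217^0 × 0.2783^2 = 1 × 1.0000 × 0.07745089 = 0.077451
Relative intensity = 0.077451 / 0.520851 × 100 = 14.87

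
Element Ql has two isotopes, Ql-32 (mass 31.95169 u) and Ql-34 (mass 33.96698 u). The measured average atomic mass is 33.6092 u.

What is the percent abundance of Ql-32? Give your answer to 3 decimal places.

17.753%

With x = fraction of Ql-32 (so Ql-34 is 1 − x):
31.95169·x + 33.96698·(1 − x) = 33.6092
(31.95169 − 33.96698)·x = 33.6092 − 33.96698
x = -0.35778 / -2.01529 = 0.17753 → 17.753% Ql-32, 82.247% Ql-34.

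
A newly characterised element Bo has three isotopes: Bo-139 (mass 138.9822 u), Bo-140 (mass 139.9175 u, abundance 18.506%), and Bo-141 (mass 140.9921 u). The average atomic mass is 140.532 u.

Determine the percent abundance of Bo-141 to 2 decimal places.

68.50%

Let x and y be the fractions of Bo-139 and Bo-141. Then x + y = 1 − 0.18506 = 0.81494 and 138.9822x + 140.9921y = 140.532 − 0.18506×139.9175 = 114.63886745.
Substituting: 138.9822x + 140.9921(0.81494 − x) = 114.63886745
(138.9822 − 140.9921)x = -0.261234524  ⇒  x = 0.12997, y = 0.68497
Bo-139: 13.00%, Bo-141: 68.50%.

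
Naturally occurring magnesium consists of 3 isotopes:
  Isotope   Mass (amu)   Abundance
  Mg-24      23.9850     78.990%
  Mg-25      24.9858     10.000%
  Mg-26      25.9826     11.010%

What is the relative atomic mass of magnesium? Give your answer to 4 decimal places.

24.3050 amu

Ar = Σ fᵢ·mᵢ = 0.78990 × 23.9850 + 0.10000 × 24.9858 + 0.11010 × 25.9826
= 18.94575 + 2.49858 + 2.86068 = 24.30501 amu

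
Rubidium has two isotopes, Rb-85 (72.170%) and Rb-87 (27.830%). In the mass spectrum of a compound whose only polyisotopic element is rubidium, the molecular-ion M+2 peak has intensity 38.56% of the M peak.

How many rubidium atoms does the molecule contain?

1

The M+2/M ratio from n Rb atoms is n · q/p = n · 0.27830/0.72170.
n = 0.3856 × 0.72170/0.27830 = 1.00 ≈ 1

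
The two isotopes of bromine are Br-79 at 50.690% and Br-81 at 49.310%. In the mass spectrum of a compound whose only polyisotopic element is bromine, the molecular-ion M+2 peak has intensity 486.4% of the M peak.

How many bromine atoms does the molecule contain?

For n independent Br atoms, I(M+2)/I(M) = n · (abundance Br-81) / (abundance Br-79) = n · 0.49310/0.50690.
n = 4.864 × 0.50690/0.49310 = 5.00 ≈ 5

5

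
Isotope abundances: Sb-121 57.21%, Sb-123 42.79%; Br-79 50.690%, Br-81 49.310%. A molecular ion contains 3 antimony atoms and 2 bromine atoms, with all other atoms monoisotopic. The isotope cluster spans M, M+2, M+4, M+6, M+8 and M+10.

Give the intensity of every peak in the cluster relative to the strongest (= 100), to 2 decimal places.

14.31 : 59.93 : 100.00 : 83.07 : 34.37 : 5.66

Antimony pattern (n=3): 0.18724742 : 0.42015297 : 0.3142518 : 0.07834781
Bromine pattern (n=2): 0.25694761 : 0.49990478 : 0.24314761
Convolve the two distributions (both contribute in 2-u steps):
  M: 0.18724742×0.25694761 = 0.048113
  M+2: 0.18724742×0.49990478 + 0.42015297×0.25694761 = 0.201563
  M+4: 0.18724742×0.24314761 + 0.42015297×0.49990478 + 0.3142518×0.25694761 = 0.336311
  M+6: 0.42015297×0.24314761 + 0.3142518×0.49990478 + 0.07834781×0.25694761 = 0.279386
  M+8: 0.3142518×0.24314761 + 0.07834781×0.49990478 = 0.115576
  M+10: 0.07834781×0.24314761 = 0.019050
Scale to base peak (0.336311) = 100: 14.31 : 59.93 : 100.00 : 83.07 : 34.37 : 5.66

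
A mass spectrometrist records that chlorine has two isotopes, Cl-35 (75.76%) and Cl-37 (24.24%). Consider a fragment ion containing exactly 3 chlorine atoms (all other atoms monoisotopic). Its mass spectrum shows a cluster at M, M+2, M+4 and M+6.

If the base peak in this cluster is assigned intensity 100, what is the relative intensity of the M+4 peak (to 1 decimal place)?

30.7

Binomial terms of (0.7576 + 0.2424)^3: M 0.4348, M+2 0.4174, M+4 0.1335, M+6 0.0142 → M is the base peak.
P(M) = C(3,0) × 0.7576^3 × 0.2424^0 = 1 × 0.4348304 × 1.0000 = 0.434830 (base)
P(M+4) = C(3,2) × 0.7576^1 × 0.2424^2 = 3 × 0.7576 × 0.05875776 = 0.133545
Relative intensity = 0.133545 / 0.434830 × 100 = 30.7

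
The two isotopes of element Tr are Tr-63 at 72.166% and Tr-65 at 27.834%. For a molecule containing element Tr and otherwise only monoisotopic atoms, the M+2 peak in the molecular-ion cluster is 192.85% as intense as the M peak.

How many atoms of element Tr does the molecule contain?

5

The M+2/M ratio from n Tr atoms is n · q/p = n · 0.27834/0.72166.
n = 1.9285 × 0.72166/0.27834 = 5.00 ≈ 5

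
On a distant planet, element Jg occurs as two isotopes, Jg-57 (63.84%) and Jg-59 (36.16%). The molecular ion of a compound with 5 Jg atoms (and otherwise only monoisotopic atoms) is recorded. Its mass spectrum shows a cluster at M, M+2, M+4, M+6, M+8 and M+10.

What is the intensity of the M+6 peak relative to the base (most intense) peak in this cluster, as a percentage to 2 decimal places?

56.64%

Binomial terms of (0.6384 + 0.3616)^5: M 0.1060, M+2 0.3003, M+4 0.3402, M+6 0.1927, M+8 0.0546, M+10 0.0062 → M+4 is the base peak.
P(M+4) = C(5,2) × 0.6384^3 × 0.3616^2 = 10 × 0.26018283 × 0.13075456 = 0.340201 (base)
P(M+6) = C(5,3) × 0.6384^2 × 0.3616^3 = 10 × 0.40755456 × 0.04728085 = 0.192695
Relative intensity = 0.192695 / 0.340201 × 100 = 56.64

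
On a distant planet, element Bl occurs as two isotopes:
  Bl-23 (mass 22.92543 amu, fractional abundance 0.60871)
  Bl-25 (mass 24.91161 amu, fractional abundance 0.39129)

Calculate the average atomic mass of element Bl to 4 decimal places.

23.7026 amu

Weight each isotope mass by its fractional abundance: 0.60871 × 22.92543 + 0.39129 × 24.91161
= 13.954938 + 9.747664 = 23.702602 amu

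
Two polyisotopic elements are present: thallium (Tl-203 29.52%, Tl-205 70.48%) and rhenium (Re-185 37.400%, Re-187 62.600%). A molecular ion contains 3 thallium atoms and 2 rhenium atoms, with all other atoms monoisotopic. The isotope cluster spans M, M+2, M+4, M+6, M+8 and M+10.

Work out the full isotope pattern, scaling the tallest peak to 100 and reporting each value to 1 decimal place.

1.1 : 11.2 : 46.9 : 97.3 : 100.0 : 40.8

Thallium pattern (n=3): 0.02572463 : 0.18425524 : 0.43991564 : 0.35010449
Rhenium pattern (n=2): 0.139876 : 0.468248 : 0.391876
Convolve the two distributions (both contribute in 2-u steps):
  M: 0.02572463×0.139876 = 0.003598
  M+2: 0.02572463×0.468248 + 0.18425524×0.139876 = 0.037818
  M+4: 0.02572463×0.391876 + 0.18425524×0.468248 + 0.43991564×0.139876 = 0.157892
  M+6: 0.18425524×0.391876 + 0.43991564×0.468248 + 0.35010449×0.139876 = 0.327166
  M+8: 0.43991564×0.391876 + 0.35010449×0.468248 = 0.336328
  M+10: 0.35010449×0.391876 = 0.137198
Scale to base peak (0.336328) = 100: 1.1 : 11.2 : 46.9 : 97.3 : 100.0 : 40.8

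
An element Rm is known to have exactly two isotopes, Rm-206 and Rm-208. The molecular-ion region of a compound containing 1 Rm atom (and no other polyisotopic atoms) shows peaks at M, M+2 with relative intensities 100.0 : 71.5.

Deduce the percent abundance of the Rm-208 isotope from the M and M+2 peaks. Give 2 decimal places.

41.69%

Write p for the Rm-206 fraction. I(M+2)/I(M) = [C(1,1)·p^0·(1−p)] / p^1 = 1·(1−p)/p = 71.5/100.0 = 0.7150
(1−p)/p = 0.7150/1 = 0.7150  ⇒  p = 1/(1 + 0.7150) = 0.5831
Rm-206: 58.31%, Rm-208: 41.69%.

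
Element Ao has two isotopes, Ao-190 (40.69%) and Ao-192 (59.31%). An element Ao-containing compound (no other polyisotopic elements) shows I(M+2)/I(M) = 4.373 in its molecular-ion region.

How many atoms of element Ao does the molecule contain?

With n Ao atoms, P(M+2)/P(M) = C(n,1)·p^(n−1)q / p^n = n·q/p = n · 0.5931/0.4069.
n = 4.373 × 0.4069/0.5931 = 3.00 ≈ 3

3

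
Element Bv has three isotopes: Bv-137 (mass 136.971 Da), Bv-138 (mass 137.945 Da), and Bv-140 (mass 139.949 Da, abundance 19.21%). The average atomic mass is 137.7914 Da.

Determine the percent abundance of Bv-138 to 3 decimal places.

Let x and y be the fractions of Bv-137 and Bv-138. Then x + y = 1 − 0.1921 = 0.8079 and 136.971x + 137.945y = 137.7914 − 0.1921×139.949 = 110.9071971.
Substituting: 136.971x + 137.945(0.8079 − x) = 110.9071971
(136.971 − 137.945)x = -0.5385684  ⇒  x = 0.55294, y = 0.25496
Bv-137: 55.294%, Bv-138: 25.496%.

25.496%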